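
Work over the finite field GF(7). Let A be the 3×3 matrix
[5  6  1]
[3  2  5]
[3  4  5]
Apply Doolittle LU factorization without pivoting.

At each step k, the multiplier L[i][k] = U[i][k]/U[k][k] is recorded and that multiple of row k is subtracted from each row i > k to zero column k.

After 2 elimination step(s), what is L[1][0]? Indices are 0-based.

k=0: U[0][0]=5
  eliminate (1,0): mult=2, new row 1: (0, 4, 3); set L[1][0]=2
  eliminate (2,0): mult=2, new row 2: (0, 6, 3); set L[2][0]=2
k=1: U[1][1]=4
  eliminate (2,1): mult=5, new row 2: (0, 0, 2); set L[2][1]=5

L[1][0] = 2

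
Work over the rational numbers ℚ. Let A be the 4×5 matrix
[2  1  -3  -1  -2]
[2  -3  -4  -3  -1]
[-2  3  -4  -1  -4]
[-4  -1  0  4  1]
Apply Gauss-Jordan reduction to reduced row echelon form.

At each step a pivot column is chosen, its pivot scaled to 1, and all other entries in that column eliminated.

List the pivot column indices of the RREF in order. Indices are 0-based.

step 1: normalize row 0 (÷2) = (1, 1/2, -3/2, -1/2, -1)
  row 1: subtract 2×row0 = (0, -4, -1, -2, 1)
  row 2: subtract -2×row0 = (0, 4, -7, -2, -6)
  row 3: subtract -4×row0 = (0, 1, -6, 2, -3)
step 2: normalize row 1 (÷-4) = (0, 1, 1/4, 1/2, -1/4)
  row 0: subtract 1/2×row1 = (1, 0, -13/8, -3/4, -7/8)
  row 2: subtract 4×row1 = (0, 0, -8, -4, -5)
  row 3: subtract 1×row1 = (0, 0, -25/4, 3/2, -11/4)
step 3: normalize row 2 (÷-8) = (0, 0, 1, 1/2, 5/8)
  row 0: subtract -13/8×row2 = (1, 0, 0, 1/16, 9/64)
  row 1: subtract 1/4×row2 = (0, 1, 0, 3/8, -13/32)
  row 3: subtract -25/4×row2 = (0, 0, 0, 37/8, 37/32)
step 4: normalize row 3 (÷37/8) = (0, 0, 0, 1, 1/4)
  row 0: subtract 1/16×row3 = (1, 0, 0, 0, 1/8)
  row 1: subtract 3/8×row3 = (0, 1, 0, 0, -1/2)
  row 2: subtract 1/2×row3 = (0, 0, 1, 0, 1/2)

pivot columns: 0, 1, 2, 3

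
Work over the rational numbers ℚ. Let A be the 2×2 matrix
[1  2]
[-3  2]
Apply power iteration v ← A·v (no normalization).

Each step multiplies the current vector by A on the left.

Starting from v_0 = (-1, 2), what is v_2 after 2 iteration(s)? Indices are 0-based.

v_2 = (17, 5)

v_0 = (-1, 2).
v_1 = A·v_0 = (3, 7).
v_2 = A·v_1 = (17, 5).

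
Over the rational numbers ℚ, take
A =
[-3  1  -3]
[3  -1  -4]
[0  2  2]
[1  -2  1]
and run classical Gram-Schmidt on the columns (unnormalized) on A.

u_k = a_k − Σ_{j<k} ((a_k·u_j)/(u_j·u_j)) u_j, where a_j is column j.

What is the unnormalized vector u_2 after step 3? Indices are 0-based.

Step 1: u_0 = a_0 = (-3, 3, 0, 1).
Step 2: u_1 = a_1 − (-8/19)·u_0 = (-5/19, 5/19, 2, -30/19).
Step 3: u_2 = a_2 − (-2/19)·u_0 − (41/126)·u_1 = (-407/126, -475/126, 85/63, 34/21).

u_2 = (-407/126, -475/126, 85/63, 34/21)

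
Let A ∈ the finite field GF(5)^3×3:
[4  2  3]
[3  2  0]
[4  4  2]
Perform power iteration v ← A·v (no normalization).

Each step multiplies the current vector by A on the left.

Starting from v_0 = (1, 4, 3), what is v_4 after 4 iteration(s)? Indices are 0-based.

v_4 = (1, 2, 4)

v_0 = (1, 4, 3).
v_1 = A·v_0 = (1, 1, 1).
v_2 = A·v_1 = (4, 0, 0).
v_3 = A·v_2 = (1, 2, 1).
v_4 = A·v_3 = (1, 2, 4).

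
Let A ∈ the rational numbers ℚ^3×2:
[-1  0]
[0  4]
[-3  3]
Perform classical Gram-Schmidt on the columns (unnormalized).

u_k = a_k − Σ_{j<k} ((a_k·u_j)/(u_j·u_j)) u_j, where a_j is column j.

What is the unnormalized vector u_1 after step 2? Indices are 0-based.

Step 1: u_0 = a_0 = (-1, 0, -3).
Step 2: u_1 = a_1 − (-9/10)·u_0 = (-9/10, 4, 3/10).

u_1 = (-9/10, 4, 3/10)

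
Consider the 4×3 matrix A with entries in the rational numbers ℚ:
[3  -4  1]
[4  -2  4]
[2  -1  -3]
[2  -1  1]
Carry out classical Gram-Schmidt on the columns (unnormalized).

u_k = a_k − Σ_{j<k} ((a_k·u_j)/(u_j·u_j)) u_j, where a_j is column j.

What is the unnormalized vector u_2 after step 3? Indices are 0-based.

u_2 = (0, 2, -4, 0)

Step 1: u_0 = a_0 = (3, 4, 2, 2).
Step 2: u_1 = a_1 − (-8/11)·u_0 = (-20/11, 10/11, 5/11, 5/11).
Step 3: u_2 = a_2 − (5/11)·u_0 − (1/5)·u_1 = (0, 2, -4, 0).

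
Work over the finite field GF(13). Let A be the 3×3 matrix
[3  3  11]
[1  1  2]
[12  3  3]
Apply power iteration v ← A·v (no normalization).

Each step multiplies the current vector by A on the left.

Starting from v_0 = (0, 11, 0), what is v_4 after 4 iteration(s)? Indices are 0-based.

v_0 = (0, 11, 0).
v_1 = A·v_0 = (7, 11, 7).
v_2 = A·v_1 = (1, 6, 8).
v_3 = A·v_2 = (5, 10, 2).
v_4 = A·v_3 = (2, 6, 5).

v_4 = (2, 6, 5)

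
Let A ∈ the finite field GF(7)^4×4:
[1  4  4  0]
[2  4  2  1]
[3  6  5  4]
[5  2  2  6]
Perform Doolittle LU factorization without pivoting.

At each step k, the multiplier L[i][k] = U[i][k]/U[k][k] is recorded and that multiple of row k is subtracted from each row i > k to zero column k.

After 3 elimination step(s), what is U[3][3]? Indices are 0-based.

U[3][3] = 6

[col 0] pivot 1
  R1 -= 2*R0 → (0, 3, 1, 1)  (L[1][0] := 2)
  R2 -= 3*R0 → (0, 1, 0, 4)  (L[2][0] := 3)
  R3 -= 5*R0 → (0, 3, 3, 6)  (L[3][0] := 5)
[col 1] pivot 3
  R2 -= 5*R1 → (0, 0, 2, 6)  (L[2][1] := 5)
  R3 -= 1*R1 → (0, 0, 2, 5)  (L[3][1] := 1)
[col 2] pivot 2
  R3 -= 1*R2 → (0, 0, 0, 6)  (L[3][2] := 1)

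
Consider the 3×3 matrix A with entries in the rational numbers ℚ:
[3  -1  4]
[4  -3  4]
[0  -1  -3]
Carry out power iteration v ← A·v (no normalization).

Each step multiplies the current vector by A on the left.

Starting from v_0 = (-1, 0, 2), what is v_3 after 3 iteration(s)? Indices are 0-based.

v_0 = (-1, 0, 2).
v_1 = A·v_0 = (5, 4, -6).
v_2 = A·v_1 = (-13, -16, 14).
v_3 = A·v_2 = (33, 52, -26).

v_3 = (33, 52, -26)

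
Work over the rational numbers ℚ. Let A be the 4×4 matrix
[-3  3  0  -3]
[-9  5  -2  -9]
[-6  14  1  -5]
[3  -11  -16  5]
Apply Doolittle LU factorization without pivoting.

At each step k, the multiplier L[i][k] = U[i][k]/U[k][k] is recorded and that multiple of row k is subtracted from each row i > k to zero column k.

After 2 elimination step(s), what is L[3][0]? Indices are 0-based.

[col 0] pivot -3
  R1 -= 3*R0 → (0, -4, -2, 0)  (L[1][0] := 3)
  R2 -= 2*R0 → (0, 8, 1, 1)  (L[2][0] := 2)
  R3 -= -1*R0 → (0, -8, -16, 2)  (L[3][0] := -1)
[col 1] pivot -4
  R2 -= -2*R1 → (0, 0, -3, 1)  (L[2][1] := -2)
  R3 -= 2*R1 → (0, 0, -12, 2)  (L[3][1] := 2)

L[3][0] = -1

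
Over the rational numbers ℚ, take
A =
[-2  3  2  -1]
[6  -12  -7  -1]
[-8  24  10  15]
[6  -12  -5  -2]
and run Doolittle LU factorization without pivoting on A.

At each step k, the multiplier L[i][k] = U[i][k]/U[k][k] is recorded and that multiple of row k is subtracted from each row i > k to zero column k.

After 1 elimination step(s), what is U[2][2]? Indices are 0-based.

U[2][2] = 2

Step 1: pivot at (0,0) is -2.
  row1 ← row1 − (-3)·row0  ⇒  L[1][0]=-3, U row1=(0, -3, -1, -4)
  row2 ← row2 − (4)·row0  ⇒  L[2][0]=4, U row2=(0, 12, 2, 19)
  row3 ← row3 − (-3)·row0  ⇒  L[3][0]=-3, U row3=(0, -3, 1, -5)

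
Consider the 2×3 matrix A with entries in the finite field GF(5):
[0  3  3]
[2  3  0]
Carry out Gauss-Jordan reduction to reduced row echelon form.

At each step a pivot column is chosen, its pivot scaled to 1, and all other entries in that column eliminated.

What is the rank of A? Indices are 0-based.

rank = 2

step 1: exchange rows 0,1
step 1: normalize row 0 (÷2) = (1, 4, 0)
step 2: normalize row 1 (÷3) = (0, 1, 1)
  row 0: subtract 4×row1 = (1, 0, 1)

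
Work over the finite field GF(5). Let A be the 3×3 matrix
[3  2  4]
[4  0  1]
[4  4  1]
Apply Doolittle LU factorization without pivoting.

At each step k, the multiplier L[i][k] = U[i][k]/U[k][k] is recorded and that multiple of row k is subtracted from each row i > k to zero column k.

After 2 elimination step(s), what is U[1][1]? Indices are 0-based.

U[1][1] = 4

Step 1: pivot at (0,0) is 3.
  row1 ← row1 − (3)·row0  ⇒  L[1][0]=3, U row1=(0, 4, 4)
  row2 ← row2 − (3)·row0  ⇒  L[2][0]=3, U row2=(0, 3, 4)
Step 2: pivot at (1,1) is 4.
  row2 ← row2 − (2)·row1  ⇒  L[2][1]=2, U row2=(0, 0, 1)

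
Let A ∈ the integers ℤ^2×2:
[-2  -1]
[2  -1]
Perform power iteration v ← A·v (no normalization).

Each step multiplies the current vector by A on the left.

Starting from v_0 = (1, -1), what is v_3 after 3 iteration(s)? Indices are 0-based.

v_3 = (7, 3)

v_0 = (1, -1).
v_1 = A·v_0 = (-1, 3).
v_2 = A·v_1 = (-1, -5).
v_3 = A·v_2 = (7, 3).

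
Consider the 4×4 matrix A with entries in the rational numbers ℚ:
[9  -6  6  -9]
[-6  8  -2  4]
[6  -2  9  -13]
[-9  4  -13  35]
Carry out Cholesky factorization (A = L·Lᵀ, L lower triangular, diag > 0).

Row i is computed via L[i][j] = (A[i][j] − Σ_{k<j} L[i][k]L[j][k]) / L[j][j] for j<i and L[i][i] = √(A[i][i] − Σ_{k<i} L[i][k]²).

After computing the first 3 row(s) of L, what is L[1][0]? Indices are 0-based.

L[1][0] = -2

Step 1: L[0][0] = √(9) = 3.
  L[1][0] = (-6) / L[0][0] = -2.
Step 2: L[1][1] = √(4) = 2.
  L[2][0] = (6) / L[0][0] = 2.
  L[2][1] = (2) / L[1][1] = 1.
Step 3: L[2][2] = √(4) = 2.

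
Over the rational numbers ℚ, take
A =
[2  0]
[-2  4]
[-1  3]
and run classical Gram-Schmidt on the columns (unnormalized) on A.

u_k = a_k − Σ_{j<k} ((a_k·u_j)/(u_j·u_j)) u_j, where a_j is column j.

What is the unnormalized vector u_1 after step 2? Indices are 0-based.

u_1 = (22/9, 14/9, 16/9)

Step 1: u_0 = a_0 = (2, -2, -1).
Step 2: u_1 = a_1 − (-11/9)·u_0 = (22/9, 14/9, 16/9).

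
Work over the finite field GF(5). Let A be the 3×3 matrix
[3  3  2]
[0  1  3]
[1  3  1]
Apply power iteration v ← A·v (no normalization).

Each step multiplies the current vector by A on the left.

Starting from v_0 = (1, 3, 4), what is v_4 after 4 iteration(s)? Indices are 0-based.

v_0 = (1, 3, 4).
v_1 = A·v_0 = (0, 0, 4).
v_2 = A·v_1 = (3, 2, 4).
v_3 = A·v_2 = (3, 4, 3).
v_4 = A·v_3 = (2, 3, 3).

v_4 = (2, 3, 3)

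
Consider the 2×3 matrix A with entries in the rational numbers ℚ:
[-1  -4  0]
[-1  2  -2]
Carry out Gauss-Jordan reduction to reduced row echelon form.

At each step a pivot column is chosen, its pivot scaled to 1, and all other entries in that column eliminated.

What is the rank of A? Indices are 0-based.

[1] R0 /= -1  ⇒  (1, 4, 0)
     R1 -= -1·R0  ⇒  (0, 6, -2)
[2] R1 /= 6  ⇒  (0, 1, -1/3)
     R0 -= 4·R1  ⇒  (1, 0, 4/3)

rank = 2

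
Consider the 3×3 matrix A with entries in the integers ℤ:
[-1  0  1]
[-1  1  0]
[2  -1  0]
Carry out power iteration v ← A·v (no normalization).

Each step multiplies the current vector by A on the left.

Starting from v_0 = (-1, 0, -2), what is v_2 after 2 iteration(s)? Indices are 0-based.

v_0 = (-1, 0, -2).
v_1 = A·v_0 = (-1, 1, -2).
v_2 = A·v_1 = (-1, 2, -3).

v_2 = (-1, 2, -3)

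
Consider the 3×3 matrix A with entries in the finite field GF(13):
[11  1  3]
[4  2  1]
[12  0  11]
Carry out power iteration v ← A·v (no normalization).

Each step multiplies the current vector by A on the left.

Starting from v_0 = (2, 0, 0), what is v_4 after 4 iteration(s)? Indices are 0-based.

v_0 = (2, 0, 0).
v_1 = A·v_0 = (9, 8, 11).
v_2 = A·v_1 = (10, 11, 8).
v_3 = A·v_2 = (2, 5, 0).
v_4 = A·v_3 = (1, 5, 11).

v_4 = (1, 5, 11)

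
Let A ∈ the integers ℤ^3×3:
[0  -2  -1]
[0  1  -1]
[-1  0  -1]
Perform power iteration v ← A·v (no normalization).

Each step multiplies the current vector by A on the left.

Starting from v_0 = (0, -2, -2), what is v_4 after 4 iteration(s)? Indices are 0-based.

v_0 = (0, -2, -2).
v_1 = A·v_0 = (6, 0, 2).
v_2 = A·v_1 = (-2, -2, -8).
v_3 = A·v_2 = (12, 6, 10).
v_4 = A·v_3 = (-22, -4, -22).

v_4 = (-22, -4, -22)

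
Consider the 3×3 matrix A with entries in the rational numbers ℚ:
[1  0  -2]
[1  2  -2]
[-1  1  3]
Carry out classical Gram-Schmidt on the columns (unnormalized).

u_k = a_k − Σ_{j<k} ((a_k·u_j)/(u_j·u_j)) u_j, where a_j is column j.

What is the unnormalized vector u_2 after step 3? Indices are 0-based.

Step 1: u_0 = a_0 = (1, 1, -1).
Step 2: u_1 = a_1 − (1/3)·u_0 = (-1/3, 5/3, 4/3).
Step 3: u_2 = a_2 − (-7/3)·u_0 − (2/7)·u_1 = (3/7, -1/7, 2/7).

u_2 = (3/7, -1/7, 2/7)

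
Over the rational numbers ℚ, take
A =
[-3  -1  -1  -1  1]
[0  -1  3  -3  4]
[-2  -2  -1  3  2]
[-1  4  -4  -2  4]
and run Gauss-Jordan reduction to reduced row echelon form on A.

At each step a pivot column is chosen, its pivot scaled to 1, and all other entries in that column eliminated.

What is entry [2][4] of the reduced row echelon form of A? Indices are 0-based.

[1] R0 /= -3  ⇒  (1, 1/3, 1/3, 1/3, -1/3)
     R2 -= -2·R0  ⇒  (0, -4/3, -1/3, 11/3, 4/3)
     R3 -= -1·R0  ⇒  (0, 13/3, -11/3, -5/3, 11/3)
[2] R1 /= -1  ⇒  (0, 1, -3, 3, -4)
     R0 -= 1/3·R1  ⇒  (1, 0, 4/3, -2/3, 1)
     R2 -= -4/3·R1  ⇒  (0, 0, -13/3, 23/3, -4)
     R3 -= 13/3·R1  ⇒  (0, 0, 28/3, -44/3, 21)
[3] R2 /= -13/3  ⇒  (0, 0, 1, -23/13, 12/13)
     R0 -= 4/3·R2  ⇒  (1, 0, 0, 22/13, -3/13)
     R1 -= -3·R2  ⇒  (0, 1, 0, -30/13, -16/13)
     R3 -= 28/3·R2  ⇒  (0, 0, 0, 24/13, 161/13)
[4] R3 /= 24/13  ⇒  (0, 0, 0, 1, 161/24)
     R0 -= 22/13·R3  ⇒  (1, 0, 0, 0, -139/12)
     R1 -= -30/13·R3  ⇒  (0, 1, 0, 0, 57/4)
     R2 -= -23/13·R3  ⇒  (0, 0, 1, 0, 307/24)

M[2][4] = 307/24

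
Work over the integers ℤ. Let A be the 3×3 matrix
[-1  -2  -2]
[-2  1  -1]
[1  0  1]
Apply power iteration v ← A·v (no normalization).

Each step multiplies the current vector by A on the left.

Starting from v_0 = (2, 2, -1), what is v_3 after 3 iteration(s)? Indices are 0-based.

v_3 = (-10, 1, 1)

v_0 = (2, 2, -1).
v_1 = A·v_0 = (-4, -1, 1).
v_2 = A·v_1 = (4, 6, -3).
v_3 = A·v_2 = (-10, 1, 1).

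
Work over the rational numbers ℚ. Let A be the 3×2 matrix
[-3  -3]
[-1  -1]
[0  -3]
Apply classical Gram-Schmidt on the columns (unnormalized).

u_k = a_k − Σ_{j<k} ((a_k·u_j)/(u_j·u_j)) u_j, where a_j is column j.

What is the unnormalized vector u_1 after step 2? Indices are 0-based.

Step 1: u_0 = a_0 = (-3, -1, 0).
Step 2: u_1 = a_1 − (1)·u_0 = (0, 0, -3).

u_1 = (0, 0, -3)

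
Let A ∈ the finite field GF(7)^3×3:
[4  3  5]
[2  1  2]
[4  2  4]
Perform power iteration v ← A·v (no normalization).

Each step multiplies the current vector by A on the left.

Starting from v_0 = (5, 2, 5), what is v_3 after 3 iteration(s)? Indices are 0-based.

v_3 = (5, 3, 6)

v_0 = (5, 2, 5).
v_1 = A·v_0 = (2, 1, 2).
v_2 = A·v_1 = (0, 2, 4).
v_3 = A·v_2 = (5, 3, 6).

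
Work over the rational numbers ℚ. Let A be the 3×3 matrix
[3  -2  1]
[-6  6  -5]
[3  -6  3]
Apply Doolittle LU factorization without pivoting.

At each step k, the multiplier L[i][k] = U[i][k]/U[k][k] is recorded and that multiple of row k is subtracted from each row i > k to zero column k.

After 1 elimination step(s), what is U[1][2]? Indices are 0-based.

[col 0] pivot 3
  R1 -= -2*R0 → (0, 2, -3)  (L[1][0] := -2)
  R2 -= 1*R0 → (0, -4, 2)  (L[2][0] := 1)

U[1][2] = -3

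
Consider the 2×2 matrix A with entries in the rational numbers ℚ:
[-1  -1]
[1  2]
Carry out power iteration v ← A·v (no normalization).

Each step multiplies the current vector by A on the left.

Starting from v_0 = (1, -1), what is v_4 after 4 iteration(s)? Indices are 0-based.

v_4 = (2, -5)

v_0 = (1, -1).
v_1 = A·v_0 = (0, -1).
v_2 = A·v_1 = (1, -2).
v_3 = A·v_2 = (1, -3).
v_4 = A·v_3 = (2, -5).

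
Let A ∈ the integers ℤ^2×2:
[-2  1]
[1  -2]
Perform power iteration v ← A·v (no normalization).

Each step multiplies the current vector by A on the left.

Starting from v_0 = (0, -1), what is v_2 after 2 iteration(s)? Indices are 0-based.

v_2 = (4, -5)

v_0 = (0, -1).
v_1 = A·v_0 = (-1, 2).
v_2 = A·v_1 = (4, -5).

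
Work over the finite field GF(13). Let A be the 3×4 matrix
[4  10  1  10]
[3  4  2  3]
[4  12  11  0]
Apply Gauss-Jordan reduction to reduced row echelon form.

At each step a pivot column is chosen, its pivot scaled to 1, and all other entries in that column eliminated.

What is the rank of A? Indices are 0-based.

pivot(0,0)=4: scale R0 → (1, 9, 10, 9)
  clear (1,0): R1 −= (3)R0 → (0, 3, 11, 2)
  clear (2,0): R2 −= (4)R0 → (0, 2, 10, 3)
pivot(1,1)=3: scale R1 → (0, 1, 8, 5)
  clear (0,1): R0 −= (9)R1 → (1, 0, 3, 3)
  clear (2,1): R2 −= (2)R1 → (0, 0, 7, 6)
pivot(2,2)=7: scale R2 → (0, 0, 1, 12)
  clear (0,2): R0 −= (3)R2 → (1, 0, 0, 6)
  clear (1,2): R1 −= (8)R2 → (0, 1, 0, 0)

rank = 3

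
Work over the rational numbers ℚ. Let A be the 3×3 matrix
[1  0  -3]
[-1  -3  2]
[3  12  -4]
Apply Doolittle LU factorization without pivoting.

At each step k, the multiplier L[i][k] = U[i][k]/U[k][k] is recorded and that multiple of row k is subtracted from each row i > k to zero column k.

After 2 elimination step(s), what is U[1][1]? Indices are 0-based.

U[1][1] = -3

[col 0] pivot 1
  R1 -= -1*R0 → (0, -3, -1)  (L[1][0] := -1)
  R2 -= 3*R0 → (0, 12, 5)  (L[2][0] := 3)
[col 1] pivot -3
  R2 -= -4*R1 → (0, 0, 1)  (L[2][1] := -4)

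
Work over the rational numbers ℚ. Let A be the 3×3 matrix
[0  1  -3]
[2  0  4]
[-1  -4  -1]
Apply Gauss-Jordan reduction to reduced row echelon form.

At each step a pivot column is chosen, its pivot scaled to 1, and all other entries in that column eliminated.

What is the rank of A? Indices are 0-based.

[1] R0 <-> R1
[1] R0 /= 2  ⇒  (1, 0, 2)
     R2 -= -1·R0  ⇒  (0, -4, 1)
[2] R1 /= 1  ⇒  (0, 1, -3)
     R2 -= -4·R1  ⇒  (0, 0, -11)
[3] R2 /= -11  ⇒  (0, 0, 1)
     R0 -= 2·R2  ⇒  (1, 0, 0)
     R1 -= -3·R2  ⇒  (0, 1, 0)

rank = 3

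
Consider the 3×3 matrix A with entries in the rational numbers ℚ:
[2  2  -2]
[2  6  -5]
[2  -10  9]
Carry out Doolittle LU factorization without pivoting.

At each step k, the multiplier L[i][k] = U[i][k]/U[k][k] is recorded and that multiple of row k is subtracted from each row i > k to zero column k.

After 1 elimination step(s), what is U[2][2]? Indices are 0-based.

U[2][2] = 11

Step 1: pivot at (0,0) is 2.
  row1 ← row1 − (1)·row0  ⇒  L[1][0]=1, U row1=(0, 4, -3)
  row2 ← row2 − (1)·row0  ⇒  L[2][0]=1, U row2=(0, -12, 11)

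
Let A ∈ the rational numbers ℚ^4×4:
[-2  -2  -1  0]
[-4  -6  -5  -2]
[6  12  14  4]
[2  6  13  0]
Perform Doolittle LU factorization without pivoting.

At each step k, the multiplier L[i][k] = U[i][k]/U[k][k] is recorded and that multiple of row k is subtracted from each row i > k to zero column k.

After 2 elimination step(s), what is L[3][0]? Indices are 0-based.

L[3][0] = -1

k=0: U[0][0]=-2
  eliminate (1,0): mult=2, new row 1: (0, -2, -3, -2); set L[1][0]=2
  eliminate (2,0): mult=-3, new row 2: (0, 6, 11, 4); set L[2][0]=-3
  eliminate (3,0): mult=-1, new row 3: (0, 4, 12, 0); set L[3][0]=-1
k=1: U[1][1]=-2
  eliminate (2,1): mult=-3, new row 2: (0, 0, 2, -2); set L[2][1]=-3
  eliminate (3,1): mult=-2, new row 3: (0, 0, 6, -4); set L[3][1]=-2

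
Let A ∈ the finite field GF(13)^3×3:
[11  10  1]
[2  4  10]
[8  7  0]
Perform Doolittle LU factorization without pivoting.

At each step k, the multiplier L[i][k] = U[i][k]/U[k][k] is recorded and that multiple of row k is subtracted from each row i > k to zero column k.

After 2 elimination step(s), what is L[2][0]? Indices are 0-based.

[col 0] pivot 11
  R1 -= 12*R0 → (0, 1, 11)  (L[1][0] := 12)
  R2 -= 9*R0 → (0, 8, 4)  (L[2][0] := 9)
[col 1] pivot 1
  R2 -= 8*R1 → (0, 0, 7)  (L[2][1] := 8)

L[2][0] = 9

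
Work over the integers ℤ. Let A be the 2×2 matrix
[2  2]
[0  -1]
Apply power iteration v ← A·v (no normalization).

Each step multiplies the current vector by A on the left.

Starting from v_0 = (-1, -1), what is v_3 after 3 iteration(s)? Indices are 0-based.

v_0 = (-1, -1).
v_1 = A·v_0 = (-4, 1).
v_2 = A·v_1 = (-6, -1).
v_3 = A·v_2 = (-14, 1).

v_3 = (-14, 1)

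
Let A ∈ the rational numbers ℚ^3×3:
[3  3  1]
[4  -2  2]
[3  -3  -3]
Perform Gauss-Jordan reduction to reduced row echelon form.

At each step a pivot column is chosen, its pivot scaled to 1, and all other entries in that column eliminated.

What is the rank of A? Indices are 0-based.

[1] R0 /= 3  ⇒  (1, 1, 1/3)
     R1 -= 4·R0  ⇒  (0, -6, 2/3)
     R2 -= 3·R0  ⇒  (0, -6, -4)
[2] R1 /= -6  ⇒  (0, 1, -1/9)
     R0 -= 1·R1  ⇒  (1, 0, 4/9)
     R2 -= -6·R1  ⇒  (0, 0, -14/3)
[3] R2 /= -14/3  ⇒  (0, 0, 1)
     R0 -= 4/9·R2  ⇒  (1, 0, 0)
     R1 -= -1/9·R2  ⇒  (0, 1, 0)

rank = 3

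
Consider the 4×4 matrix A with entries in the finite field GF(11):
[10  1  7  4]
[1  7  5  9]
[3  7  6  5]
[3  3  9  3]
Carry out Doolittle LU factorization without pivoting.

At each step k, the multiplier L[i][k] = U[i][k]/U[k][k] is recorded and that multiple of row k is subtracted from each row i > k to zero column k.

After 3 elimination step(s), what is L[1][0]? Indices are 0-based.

L[1][0] = 10

Step 1: pivot at (0,0) is 10.
  row1 ← row1 − (10)·row0  ⇒  L[1][0]=10, U row1=(0, 8, 1, 2)
  row2 ← row2 − (8)·row0  ⇒  L[2][0]=8, U row2=(0, 10, 5, 6)
  row3 ← row3 − (8)·row0  ⇒  L[3][0]=8, U row3=(0, 6, 8, 4)
Step 2: pivot at (1,1) is 8.
  row2 ← row2 − (4)·row1  ⇒  L[2][1]=4, U row2=(0, 0, 1, 9)
  row3 ← row3 − (9)·row1  ⇒  L[3][1]=9, U row3=(0, 0, 10, 8)
Step 3: pivot at (2,2) is 1.
  row3 ← row3 − (10)·row2  ⇒  L[3][2]=10, U row3=(0, 0, 0, 6)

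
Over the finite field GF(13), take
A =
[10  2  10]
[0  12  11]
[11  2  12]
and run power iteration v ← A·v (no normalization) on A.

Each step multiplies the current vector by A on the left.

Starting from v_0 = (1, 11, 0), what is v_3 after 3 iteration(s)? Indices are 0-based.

v_0 = (1, 11, 0).
v_1 = A·v_0 = (6, 2, 7).
v_2 = A·v_1 = (4, 10, 11).
v_3 = A·v_2 = (1, 7, 1).

v_3 = (1, 7, 1)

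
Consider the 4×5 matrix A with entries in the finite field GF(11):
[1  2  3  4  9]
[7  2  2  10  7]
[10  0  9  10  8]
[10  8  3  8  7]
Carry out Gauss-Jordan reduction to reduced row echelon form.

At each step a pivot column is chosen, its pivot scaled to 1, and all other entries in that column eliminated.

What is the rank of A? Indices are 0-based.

rank = 4

pivot(0,0)=1: scale R0 → (1, 2, 3, 4, 9)
  clear (1,0): R1 −= (7)R0 → (0, 10, 3, 4, 10)
  clear (2,0): R2 −= (10)R0 → (0, 2, 1, 3, 6)
  clear (3,0): R3 −= (10)R0 → (0, 10, 6, 1, 5)
pivot(1,1)=10: scale R1 → (0, 1, 8, 7, 1)
  clear (0,1): R0 −= (2)R1 → (1, 0, 9, 1, 7)
  clear (2,1): R2 −= (2)R1 → (0, 0, 7, 0, 4)
  clear (3,1): R3 −= (10)R1 → (0, 0, 3, 8, 6)
pivot(2,2)=7: scale R2 → (0, 0, 1, 0, 10)
  clear (0,2): R0 −= (9)R2 → (1, 0, 0, 1, 5)
  clear (1,2): R1 −= (8)R2 → (0, 1, 0, 7, 9)
  clear (3,2): R3 −= (3)R2 → (0, 0, 0, 8, 9)
pivot(3,3)=8: scale R3 → (0, 0, 0, 1, 8)
  clear (0,3): R0 −= (1)R3 → (1, 0, 0, 0, 8)
  clear (1,3): R1 −= (7)R3 → (0, 1, 0, 0, 8)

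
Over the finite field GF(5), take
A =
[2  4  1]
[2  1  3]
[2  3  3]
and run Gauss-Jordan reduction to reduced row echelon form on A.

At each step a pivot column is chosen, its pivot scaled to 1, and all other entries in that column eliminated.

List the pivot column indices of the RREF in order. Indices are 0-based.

pivot columns: 0, 1, 2

[1] R0 /= 2  ⇒  (1, 2, 3)
     R1 -= 2·R0  ⇒  (0, 2, 2)
     R2 -= 2·R0  ⇒  (0, 4, 2)
[2] R1 /= 2  ⇒  (0, 1, 1)
     R0 -= 2·R1  ⇒  (1, 0, 1)
     R2 -= 4·R1  ⇒  (0, 0, 3)
[3] R2 /= 3  ⇒  (0, 0, 1)
     R0 -= 1·R2  ⇒  (1, 0, 0)
     R1 -= 1·R2  ⇒  (0, 1, 0)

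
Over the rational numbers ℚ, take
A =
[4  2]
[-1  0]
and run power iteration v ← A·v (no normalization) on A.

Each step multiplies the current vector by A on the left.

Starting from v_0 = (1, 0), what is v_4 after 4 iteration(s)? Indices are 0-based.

v_0 = (1, 0).
v_1 = A·v_0 = (4, -1).
v_2 = A·v_1 = (14, -4).
v_3 = A·v_2 = (48, -14).
v_4 = A·v_3 = (164, -48).

v_4 = (164, -48)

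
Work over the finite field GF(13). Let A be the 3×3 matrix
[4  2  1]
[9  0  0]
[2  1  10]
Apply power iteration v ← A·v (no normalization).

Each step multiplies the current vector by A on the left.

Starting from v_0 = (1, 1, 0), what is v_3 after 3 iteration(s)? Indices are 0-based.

v_0 = (1, 1, 0).
v_1 = A·v_0 = (6, 9, 3).
v_2 = A·v_1 = (6, 2, 12).
v_3 = A·v_2 = (1, 2, 4).

v_3 = (1, 2, 4)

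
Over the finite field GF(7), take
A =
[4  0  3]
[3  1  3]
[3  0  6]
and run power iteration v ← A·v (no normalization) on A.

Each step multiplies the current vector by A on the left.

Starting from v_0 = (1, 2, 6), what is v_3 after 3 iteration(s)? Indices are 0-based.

v_3 = (5, 6, 0)

v_0 = (1, 2, 6).
v_1 = A·v_0 = (1, 2, 4).
v_2 = A·v_1 = (2, 3, 6).
v_3 = A·v_2 = (5, 6, 0).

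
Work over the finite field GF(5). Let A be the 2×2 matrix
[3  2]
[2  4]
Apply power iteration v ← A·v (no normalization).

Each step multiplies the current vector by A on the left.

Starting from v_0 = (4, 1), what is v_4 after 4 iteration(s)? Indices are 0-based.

v_4 = (2, 4)

v_0 = (4, 1).
v_1 = A·v_0 = (4, 2).
v_2 = A·v_1 = (1, 1).
v_3 = A·v_2 = (0, 1).
v_4 = A·v_3 = (2, 4).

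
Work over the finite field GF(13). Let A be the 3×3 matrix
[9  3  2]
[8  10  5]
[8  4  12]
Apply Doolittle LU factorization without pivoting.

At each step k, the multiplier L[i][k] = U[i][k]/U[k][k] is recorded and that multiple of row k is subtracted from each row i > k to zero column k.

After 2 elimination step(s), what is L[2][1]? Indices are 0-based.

[col 0] pivot 9
  R1 -= 11*R0 → (0, 3, 9)  (L[1][0] := 11)
  R2 -= 11*R0 → (0, 10, 3)  (L[2][0] := 11)
[col 1] pivot 3
  R2 -= 12*R1 → (0, 0, 12)  (L[2][1] := 12)

L[2][1] = 12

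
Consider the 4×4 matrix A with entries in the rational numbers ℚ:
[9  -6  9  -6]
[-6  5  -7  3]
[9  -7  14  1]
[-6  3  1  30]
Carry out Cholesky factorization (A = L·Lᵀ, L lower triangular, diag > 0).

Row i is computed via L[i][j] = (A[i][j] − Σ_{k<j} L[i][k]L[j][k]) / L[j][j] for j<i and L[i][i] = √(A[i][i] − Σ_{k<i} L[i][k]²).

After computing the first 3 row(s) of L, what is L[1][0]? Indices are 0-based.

L[1][0] = -2

Step 1: L[0][0] = √(9) = 3.
  L[1][0] = (-6) / L[0][0] = -2.
Step 2: L[1][1] = √(1) = 1.
  L[2][0] = (9) / L[0][0] = 3.
  L[2][1] = (-1) / L[1][1] = -1.
Step 3: L[2][2] = √(4) = 2.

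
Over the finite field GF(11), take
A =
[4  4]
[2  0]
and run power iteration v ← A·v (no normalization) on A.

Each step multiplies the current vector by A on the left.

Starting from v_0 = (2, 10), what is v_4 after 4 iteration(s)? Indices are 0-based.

v_4 = (5, 1)

v_0 = (2, 10).
v_1 = A·v_0 = (4, 4).
v_2 = A·v_1 = (10, 8).
v_3 = A·v_2 = (6, 9).
v_4 = A·v_3 = (5, 1).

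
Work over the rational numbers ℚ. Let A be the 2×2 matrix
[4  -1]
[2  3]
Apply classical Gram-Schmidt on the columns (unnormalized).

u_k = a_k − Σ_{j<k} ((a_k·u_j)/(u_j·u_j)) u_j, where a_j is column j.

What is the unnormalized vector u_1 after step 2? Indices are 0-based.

Step 1: u_0 = a_0 = (4, 2).
Step 2: u_1 = a_1 − (1/10)·u_0 = (-7/5, 14/5).

u_1 = (-7/5, 14/5)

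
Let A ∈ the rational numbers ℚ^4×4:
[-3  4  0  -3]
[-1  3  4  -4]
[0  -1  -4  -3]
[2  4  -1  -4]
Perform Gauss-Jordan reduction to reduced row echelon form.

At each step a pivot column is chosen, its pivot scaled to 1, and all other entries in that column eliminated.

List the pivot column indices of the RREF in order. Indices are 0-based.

pivot(0,0)=-3: scale R0 → (1, -4/3, 0, 1)
  clear (1,0): R1 −= (-1)R0 → (0, 5/3, 4, -3)
  clear (3,0): R3 −= (2)R0 → (0, 20/3, -1, -6)
pivot(1,1)=5/3: scale R1 → (0, 1, 12/5, -9/5)
  clear (0,1): R0 −= (-4/3)R1 → (1, 0, 16/5, -7/5)
  clear (2,1): R2 −= (-1)R1 → (0, 0, -8/5, -24/5)
  clear (3,1): R3 −= (20/3)R1 → (0, 0, -17, 6)
pivot(2,2)=-8/5: scale R2 → (0, 0, 1, 3)
  clear (0,2): R0 −= (16/5)R2 → (1, 0, 0, -11)
  clear (1,2): R1 −= (12/5)R2 → (0, 1, 0, -9)
  clear (3,2): R3 −= (-17)R2 → (0, 0, 0, 57)
pivot(3,3)=57: scale R3 → (0, 0, 0, 1)
  clear (0,3): R0 −= (-11)R3 → (1, 0, 0, 0)
  clear (1,3): R1 −= (-9)R3 → (0, 1, 0, 0)
  clear (2,3): R2 −= (3)R3 → (0, 0, 1, 0)

pivot columns: 0, 1, 2, 3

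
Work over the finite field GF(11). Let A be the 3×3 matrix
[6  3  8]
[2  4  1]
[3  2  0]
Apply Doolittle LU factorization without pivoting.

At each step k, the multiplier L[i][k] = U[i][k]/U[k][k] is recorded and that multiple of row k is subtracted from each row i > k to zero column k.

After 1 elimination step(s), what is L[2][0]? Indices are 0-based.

L[2][0] = 6

[col 0] pivot 6
  R1 -= 4*R0 → (0, 3, 2)  (L[1][0] := 4)
  R2 -= 6*R0 → (0, 6, 7)  (L[2][0] := 6)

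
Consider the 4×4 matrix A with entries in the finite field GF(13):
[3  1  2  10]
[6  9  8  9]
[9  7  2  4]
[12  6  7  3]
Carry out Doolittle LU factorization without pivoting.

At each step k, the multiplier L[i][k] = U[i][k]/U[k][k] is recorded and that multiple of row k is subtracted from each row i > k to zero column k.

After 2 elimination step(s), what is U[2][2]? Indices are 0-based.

U[2][2] = 3

Step 1: pivot at (0,0) is 3.
  row1 ← row1 − (2)·row0  ⇒  L[1][0]=2, U row1=(0, 7, 4, 2)
  row2 ← row2 − (3)·row0  ⇒  L[2][0]=3, U row2=(0, 4, 9, 0)
  row3 ← row3 − (4)·row0  ⇒  L[3][0]=4, U row3=(0, 2, 12, 2)
Step 2: pivot at (1,1) is 7.
  row2 ← row2 − (8)·row1  ⇒  L[2][1]=8, U row2=(0, 0, 3, 10)
  row3 ← row3 − (4)·row1  ⇒  L[3][1]=4, U row3=(0, 0, 9, 7)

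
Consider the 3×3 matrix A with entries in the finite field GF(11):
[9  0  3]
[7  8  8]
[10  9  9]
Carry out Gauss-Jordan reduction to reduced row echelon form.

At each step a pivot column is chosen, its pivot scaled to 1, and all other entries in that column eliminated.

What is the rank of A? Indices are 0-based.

pivot(0,0)=9: scale R0 → (1, 0, 4)
  clear (1,0): R1 −= (7)R0 → (0, 8, 2)
  clear (2,0): R2 −= (10)R0 → (0, 9, 2)
pivot(1,1)=8: scale R1 → (0, 1, 3)
  clear (2,1): R2 −= (9)R1 → (0, 0, 8)
pivot(2,2)=8: scale R2 → (0, 0, 1)
  clear (0,2): R0 −= (4)R2 → (1, 0, 0)
  clear (1,2): R1 −= (3)R2 → (0, 1, 0)

rank = 3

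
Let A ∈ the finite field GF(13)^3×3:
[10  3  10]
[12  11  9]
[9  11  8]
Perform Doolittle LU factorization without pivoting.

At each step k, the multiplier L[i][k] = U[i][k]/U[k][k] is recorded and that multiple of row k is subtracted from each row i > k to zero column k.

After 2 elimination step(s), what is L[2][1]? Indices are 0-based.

L[2][1] = 2

Step 1: pivot at (0,0) is 10.
  row1 ← row1 − (9)·row0  ⇒  L[1][0]=9, U row1=(0, 10, 10)
  row2 ← row2 − (10)·row0  ⇒  L[2][0]=10, U row2=(0, 7, 12)
Step 2: pivot at (1,1) is 10.
  row2 ← row2 − (2)·row1  ⇒  L[2][1]=2, U row2=(0, 0, 5)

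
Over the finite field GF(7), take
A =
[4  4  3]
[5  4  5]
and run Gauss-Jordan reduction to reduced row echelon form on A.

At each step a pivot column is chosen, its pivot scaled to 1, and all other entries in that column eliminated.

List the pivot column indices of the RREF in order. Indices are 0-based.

pivot columns: 0, 1

pivot(0,0)=4: scale R0 → (1, 1, 6)
  clear (1,0): R1 −= (5)R0 → (0, 6, 3)
pivot(1,1)=6: scale R1 → (0, 1, 4)
  clear (0,1): R0 −= (1)R1 → (1, 0, 2)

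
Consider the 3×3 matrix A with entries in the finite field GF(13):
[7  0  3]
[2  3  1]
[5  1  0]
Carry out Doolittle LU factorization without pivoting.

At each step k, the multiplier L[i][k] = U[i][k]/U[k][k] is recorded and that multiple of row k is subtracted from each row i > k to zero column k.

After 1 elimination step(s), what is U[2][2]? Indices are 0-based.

k=0: U[0][0]=7
  eliminate (1,0): mult=4, new row 1: (0, 3, 2); set L[1][0]=4
  eliminate (2,0): mult=10, new row 2: (0, 1, 9); set L[2][0]=10

U[2][2] = 9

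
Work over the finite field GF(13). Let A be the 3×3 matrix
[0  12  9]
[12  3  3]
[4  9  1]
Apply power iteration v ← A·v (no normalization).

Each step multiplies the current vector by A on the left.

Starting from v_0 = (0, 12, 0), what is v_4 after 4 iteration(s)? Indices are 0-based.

v_4 = (3, 4, 5)

v_0 = (0, 12, 0).
v_1 = A·v_0 = (1, 10, 4).
v_2 = A·v_1 = (0, 2, 7).
v_3 = A·v_2 = (9, 1, 12).
v_4 = A·v_3 = (3, 4, 5).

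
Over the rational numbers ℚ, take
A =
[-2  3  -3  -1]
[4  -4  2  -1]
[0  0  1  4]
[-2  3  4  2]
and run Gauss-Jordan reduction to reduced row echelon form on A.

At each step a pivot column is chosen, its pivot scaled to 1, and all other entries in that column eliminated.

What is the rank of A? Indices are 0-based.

[1] R0 /= -2  ⇒  (1, -3/2, 3/2, 1/2)
     R1 -= 4·R0  ⇒  (0, 2, -4, -3)
     R3 -= -2·R0  ⇒  (0, 0, 7, 3)
[2] R1 /= 2  ⇒  (0, 1, -2, -3/2)
     R0 -= -3/2·R1  ⇒  (1, 0, -3/2, -7/4)
[3] R2 /= 1  ⇒  (0, 0, 1, 4)
     R0 -= -3/2·R2  ⇒  (1, 0, 0, 17/4)
     R1 -= -2·R2  ⇒  (0, 1, 0, 13/2)
     R3 -= 7·R2  ⇒  (0, 0, 0, -25)
[4] R3 /= -25  ⇒  (0, 0, 0, 1)
     R0 -= 17/4·R3  ⇒  (1, 0, 0, 0)
     R1 -= 13/2·R3  ⇒  (0, 1, 0, 0)
     R2 -= 4·R3  ⇒  (0, 0, 1, 0)

rank = 4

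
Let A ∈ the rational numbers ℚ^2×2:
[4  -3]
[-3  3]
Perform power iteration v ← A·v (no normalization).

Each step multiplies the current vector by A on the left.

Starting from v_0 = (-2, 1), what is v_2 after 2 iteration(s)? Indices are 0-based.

v_2 = (-71, 60)

v_0 = (-2, 1).
v_1 = A·v_0 = (-11, 9).
v_2 = A·v_1 = (-71, 60).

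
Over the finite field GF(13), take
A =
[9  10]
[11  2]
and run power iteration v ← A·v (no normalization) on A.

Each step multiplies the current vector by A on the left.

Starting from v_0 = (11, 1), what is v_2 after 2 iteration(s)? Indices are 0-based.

v_2 = (1, 2)

v_0 = (11, 1).
v_1 = A·v_0 = (5, 6).
v_2 = A·v_1 = (1, 2).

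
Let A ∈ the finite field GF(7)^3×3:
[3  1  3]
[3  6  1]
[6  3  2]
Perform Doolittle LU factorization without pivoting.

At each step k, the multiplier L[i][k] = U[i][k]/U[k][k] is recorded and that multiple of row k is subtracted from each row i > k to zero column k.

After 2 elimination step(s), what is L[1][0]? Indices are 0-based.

L[1][0] = 1

[col 0] pivot 3
  R1 -= 1*R0 → (0, 5, 5)  (L[1][0] := 1)
  R2 -= 2*R0 → (0, 1, 3)  (L[2][0] := 2)
[col 1] pivot 5
  R2 -= 3*R1 → (0, 0, 2)  (L[2][1] := 3)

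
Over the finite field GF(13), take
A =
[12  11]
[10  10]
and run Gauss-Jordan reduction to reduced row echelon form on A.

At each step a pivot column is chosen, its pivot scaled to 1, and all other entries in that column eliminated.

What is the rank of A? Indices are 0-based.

[1] R0 /= 12  ⇒  (1, 2)
     R1 -= 10·R0  ⇒  (0, 3)
[2] R1 /= 3  ⇒  (0, 1)
     R0 -= 2·R1  ⇒  (1, 0)

rank = 2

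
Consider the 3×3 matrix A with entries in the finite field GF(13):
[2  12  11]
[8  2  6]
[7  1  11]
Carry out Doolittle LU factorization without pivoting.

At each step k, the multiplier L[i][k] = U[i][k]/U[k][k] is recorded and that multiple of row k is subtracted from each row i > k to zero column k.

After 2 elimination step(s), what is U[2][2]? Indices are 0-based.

U[2][2] = 1

k=0: U[0][0]=2
  eliminate (1,0): mult=4, new row 1: (0, 6, 1); set L[1][0]=4
  eliminate (2,0): mult=10, new row 2: (0, 11, 5); set L[2][0]=10
k=1: U[1][1]=6
  eliminate (2,1): mult=4, new row 2: (0, 0, 1); set L[2][1]=4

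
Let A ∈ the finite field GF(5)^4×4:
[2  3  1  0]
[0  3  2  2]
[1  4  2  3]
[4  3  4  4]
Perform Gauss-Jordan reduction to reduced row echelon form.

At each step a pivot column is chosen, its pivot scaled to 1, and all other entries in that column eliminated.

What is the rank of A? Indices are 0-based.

rank = 4

pivot(0,0)=2: scale R0 → (1, 4, 3, 0)
  clear (2,0): R2 −= (1)R0 → (0, 0, 4, 3)
  clear (3,0): R3 −= (4)R0 → (0, 2, 2, 4)
pivot(1,1)=3: scale R1 → (0, 1, 4, 4)
  clear (0,1): R0 −= (4)R1 → (1, 0, 2, 4)
  clear (3,1): R3 −= (2)R1 → (0, 0, 4, 1)
pivot(2,2)=4: scale R2 → (0, 0, 1, 2)
  clear (0,2): R0 −= (2)R2 → (1, 0, 0, 0)
  clear (1,2): R1 −= (4)R2 → (0, 1, 0, 1)
  clear (3,2): R3 −= (4)R2 → (0, 0, 0, 3)
pivot(3,3)=3: scale R3 → (0, 0, 0, 1)
  clear (1,3): R1 −= (1)R3 → (0, 1, 0, 0)
  clear (2,3): R2 −= (2)R3 → (0, 0, 1, 0)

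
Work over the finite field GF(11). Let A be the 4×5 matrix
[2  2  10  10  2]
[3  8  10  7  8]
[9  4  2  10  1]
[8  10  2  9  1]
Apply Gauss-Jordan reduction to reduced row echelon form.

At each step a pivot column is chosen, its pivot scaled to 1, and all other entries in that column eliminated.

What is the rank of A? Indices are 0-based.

rank = 4

[1] R0 /= 2  ⇒  (1, 1, 5, 5, 1)
     R1 -= 3·R0  ⇒  (0, 5, 6, 3, 5)
     R2 -= 9·R0  ⇒  (0, 6, 1, 9, 3)
     R3 -= 8·R0  ⇒  (0, 2, 6, 2, 4)
[2] R1 /= 5  ⇒  (0, 1, 10, 5, 1)
     R0 -= 1·R1  ⇒  (1, 0, 6, 0, 0)
     R2 -= 6·R1  ⇒  (0, 0, 7, 1, 8)
     R3 -= 2·R1  ⇒  (0, 0, 8, 3, 2)
[3] R2 /= 7  ⇒  (0, 0, 1, 8, 9)
     R0 -= 6·R2  ⇒  (1, 0, 0, 7, 1)
     R1 -= 10·R2  ⇒  (0, 1, 0, 2, 10)
     R3 -= 8·R2  ⇒  (0, 0, 0, 5, 7)
[4] R3 /= 5  ⇒  (0, 0, 0, 1, 8)
     R0 -= 7·R3  ⇒  (1, 0, 0, 0, 0)
     R1 -= 2·R3  ⇒  (0, 1, 0, 0, 5)
     R2 -= 8·R3  ⇒  (0, 0, 1, 0, 0)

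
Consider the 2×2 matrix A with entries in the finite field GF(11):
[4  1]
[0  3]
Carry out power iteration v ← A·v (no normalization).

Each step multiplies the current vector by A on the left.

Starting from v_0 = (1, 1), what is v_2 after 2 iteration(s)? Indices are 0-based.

v_0 = (1, 1).
v_1 = A·v_0 = (5, 3).
v_2 = A·v_1 = (1, 9).

v_2 = (1, 9)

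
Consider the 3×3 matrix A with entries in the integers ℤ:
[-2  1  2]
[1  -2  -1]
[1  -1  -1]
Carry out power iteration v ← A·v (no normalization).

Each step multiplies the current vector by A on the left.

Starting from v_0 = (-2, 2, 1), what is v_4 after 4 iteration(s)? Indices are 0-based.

v_0 = (-2, 2, 1).
v_1 = A·v_0 = (8, -7, -5).
v_2 = A·v_1 = (-33, 27, 20).
v_3 = A·v_2 = (133, -107, -80).
v_4 = A·v_3 = (-533, 427, 320).

v_4 = (-533, 427, 320)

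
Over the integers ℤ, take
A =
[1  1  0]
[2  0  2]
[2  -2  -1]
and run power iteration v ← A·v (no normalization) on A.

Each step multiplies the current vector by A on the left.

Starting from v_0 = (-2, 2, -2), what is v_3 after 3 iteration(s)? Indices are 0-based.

v_0 = (-2, 2, -2).
v_1 = A·v_0 = (0, -8, -6).
v_2 = A·v_1 = (-8, -12, 22).
v_3 = A·v_2 = (-20, 28, -14).

v_3 = (-20, 28, -14)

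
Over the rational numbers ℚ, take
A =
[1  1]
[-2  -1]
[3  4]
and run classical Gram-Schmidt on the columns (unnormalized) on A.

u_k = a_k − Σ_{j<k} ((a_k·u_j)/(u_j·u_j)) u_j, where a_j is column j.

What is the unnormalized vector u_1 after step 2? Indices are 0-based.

Step 1: u_0 = a_0 = (1, -2, 3).
Step 2: u_1 = a_1 − (15/14)·u_0 = (-1/14, 8/7, 11/14).

u_1 = (-1/14, 8/7, 11/14)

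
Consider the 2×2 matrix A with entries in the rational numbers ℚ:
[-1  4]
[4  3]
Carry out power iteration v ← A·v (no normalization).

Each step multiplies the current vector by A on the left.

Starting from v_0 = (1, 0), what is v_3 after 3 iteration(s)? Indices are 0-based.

v_0 = (1, 0).
v_1 = A·v_0 = (-1, 4).
v_2 = A·v_1 = (17, 8).
v_3 = A·v_2 = (15, 92).

v_3 = (15, 92)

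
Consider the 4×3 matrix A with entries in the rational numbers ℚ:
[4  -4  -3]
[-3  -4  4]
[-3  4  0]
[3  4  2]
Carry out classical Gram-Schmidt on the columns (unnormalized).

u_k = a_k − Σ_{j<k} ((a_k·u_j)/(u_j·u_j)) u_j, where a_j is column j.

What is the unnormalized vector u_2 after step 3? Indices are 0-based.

u_2 = (-68/57, 496/171, -238/171, 530/171)

Step 1: u_0 = a_0 = (4, -3, -3, 3).
Step 2: u_1 = a_1 − (-4/43)·u_0 = (-156/43, -184/43, 160/43, 184/43).
Step 3: u_2 = a_2 − (-18/43)·u_0 − (25/684)·u_1 = (-68/57, 496/171, -238/171, 530/171).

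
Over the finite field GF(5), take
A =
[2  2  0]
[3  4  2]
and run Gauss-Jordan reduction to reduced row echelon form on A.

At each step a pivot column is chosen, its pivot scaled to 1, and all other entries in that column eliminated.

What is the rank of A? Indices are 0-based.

[1] R0 /= 2  ⇒  (1, 1, 0)
     R1 -= 3·R0  ⇒  (0, 1, 2)
[2] R1 /= 1  ⇒  (0, 1, 2)
     R0 -= 1·R1  ⇒  (1, 0, 3)

rank = 2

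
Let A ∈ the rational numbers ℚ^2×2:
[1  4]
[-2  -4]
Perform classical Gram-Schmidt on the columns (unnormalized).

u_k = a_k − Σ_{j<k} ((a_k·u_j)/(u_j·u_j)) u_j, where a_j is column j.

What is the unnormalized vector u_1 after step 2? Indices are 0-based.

u_1 = (8/5, 4/5)

Step 1: u_0 = a_0 = (1, -2).
Step 2: u_1 = a_1 − (12/5)·u_0 = (8/5, 4/5).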